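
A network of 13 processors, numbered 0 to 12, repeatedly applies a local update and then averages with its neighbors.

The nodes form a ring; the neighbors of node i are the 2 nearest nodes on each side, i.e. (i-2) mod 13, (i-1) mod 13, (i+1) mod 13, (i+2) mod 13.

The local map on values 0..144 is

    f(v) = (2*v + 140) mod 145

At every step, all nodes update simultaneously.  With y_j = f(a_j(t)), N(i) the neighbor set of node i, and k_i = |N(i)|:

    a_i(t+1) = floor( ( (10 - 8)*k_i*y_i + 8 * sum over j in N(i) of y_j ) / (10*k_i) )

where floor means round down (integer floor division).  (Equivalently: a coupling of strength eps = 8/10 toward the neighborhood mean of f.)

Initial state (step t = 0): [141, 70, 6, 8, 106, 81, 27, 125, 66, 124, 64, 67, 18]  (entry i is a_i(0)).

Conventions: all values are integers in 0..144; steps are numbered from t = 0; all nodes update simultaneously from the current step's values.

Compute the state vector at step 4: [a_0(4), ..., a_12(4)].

Answer: [79, 93, 93, 81, 81, 90, 87, 74, 79, 69, 79, 83, 83]

Derivation:
t=0: [141, 70, 6, 8, 106, 81, 27, 125, 66, 124, 64, 67, 18]
t=1: [86, 63, 69, 45, 28, 46, 70, 77, 99, 115, 101, 102, 110]
t=2: [80, 86, 82, 95, 98, 72, 65, 70, 63, 47, 60, 55, 63]
t=3: [54, 41, 26, 52, 72, 97, 113, 121, 117, 113, 110, 88, 74]
t=4: [79, 93, 93, 81, 81, 90, 87, 74, 79, 69, 79, 83, 83]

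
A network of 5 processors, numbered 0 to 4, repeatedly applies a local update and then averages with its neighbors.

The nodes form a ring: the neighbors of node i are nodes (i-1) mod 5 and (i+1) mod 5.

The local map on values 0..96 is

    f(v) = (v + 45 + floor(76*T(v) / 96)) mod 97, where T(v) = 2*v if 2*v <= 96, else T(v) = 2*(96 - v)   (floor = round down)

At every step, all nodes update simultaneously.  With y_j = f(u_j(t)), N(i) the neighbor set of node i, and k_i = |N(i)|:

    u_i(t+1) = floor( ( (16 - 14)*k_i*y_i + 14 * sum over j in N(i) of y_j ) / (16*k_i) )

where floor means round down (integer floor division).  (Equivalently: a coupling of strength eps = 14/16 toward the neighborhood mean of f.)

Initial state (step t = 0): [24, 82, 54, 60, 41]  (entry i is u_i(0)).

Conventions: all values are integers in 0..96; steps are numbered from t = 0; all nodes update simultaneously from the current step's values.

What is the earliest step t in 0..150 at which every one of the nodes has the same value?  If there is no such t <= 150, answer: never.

Simulating step by step:
t=0: [24, 82, 54, 60, 41]  (not all equal)
t=1: [47, 40, 59, 61, 39]  (not all equal)
t=2: [51, 65, 58, 57, 64]  (not all equal)
t=3: [63, 67, 64, 64, 67]  (not all equal)
t=4: [60, 62, 61, 61, 62]  (not all equal)
t=5: [63, 64, 63, 63, 64]  (not all equal)
t=6: [62, 62, 62, 62, 62]  (all equal)

Answer: 6
Key observation: Synchronization is absorbing here: once all nodes are equal they stay equal, and step 6 is the first all-equal step.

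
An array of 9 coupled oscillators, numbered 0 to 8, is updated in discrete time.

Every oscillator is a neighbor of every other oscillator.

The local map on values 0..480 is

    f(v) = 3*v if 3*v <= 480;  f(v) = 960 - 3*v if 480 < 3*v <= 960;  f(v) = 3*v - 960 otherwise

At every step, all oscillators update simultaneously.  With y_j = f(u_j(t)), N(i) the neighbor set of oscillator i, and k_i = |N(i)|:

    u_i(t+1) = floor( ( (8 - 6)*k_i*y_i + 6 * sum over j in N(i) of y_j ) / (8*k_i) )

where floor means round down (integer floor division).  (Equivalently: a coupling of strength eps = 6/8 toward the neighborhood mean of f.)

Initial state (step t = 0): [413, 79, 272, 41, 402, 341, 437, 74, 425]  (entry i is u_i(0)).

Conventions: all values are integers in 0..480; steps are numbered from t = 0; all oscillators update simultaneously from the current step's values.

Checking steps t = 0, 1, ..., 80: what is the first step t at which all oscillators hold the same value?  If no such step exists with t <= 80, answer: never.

Simulating step by step:
t=0: [413, 79, 272, 41, 402, 341, 437, 74, 425]  (not all equal)
t=1: [229, 222, 208, 204, 224, 195, 240, 220, 234]  (not all equal)
t=2: [296, 300, 306, 308, 299, 312, 291, 301, 294]  (not all equal)
t=3: [59, 58, 55, 54, 58, 52, 62, 57, 60]  (not all equal)
t=4: [172, 172, 170, 170, 172, 169, 173, 171, 172]  (not all equal)
t=5: [445, 445, 446, 446, 445, 447, 445, 446, 445]  (not all equal)
t=6: [376, 376, 376, 376, 376, 377, 376, 376, 376]  (not all equal)
t=7: [168, 168, 168, 168, 168, 168, 168, 168, 168]  (all equal)

Answer: 7
Key observation: Synchronization is absorbing here: once all oscillators are equal they stay equal, and step 7 is the first all-equal step.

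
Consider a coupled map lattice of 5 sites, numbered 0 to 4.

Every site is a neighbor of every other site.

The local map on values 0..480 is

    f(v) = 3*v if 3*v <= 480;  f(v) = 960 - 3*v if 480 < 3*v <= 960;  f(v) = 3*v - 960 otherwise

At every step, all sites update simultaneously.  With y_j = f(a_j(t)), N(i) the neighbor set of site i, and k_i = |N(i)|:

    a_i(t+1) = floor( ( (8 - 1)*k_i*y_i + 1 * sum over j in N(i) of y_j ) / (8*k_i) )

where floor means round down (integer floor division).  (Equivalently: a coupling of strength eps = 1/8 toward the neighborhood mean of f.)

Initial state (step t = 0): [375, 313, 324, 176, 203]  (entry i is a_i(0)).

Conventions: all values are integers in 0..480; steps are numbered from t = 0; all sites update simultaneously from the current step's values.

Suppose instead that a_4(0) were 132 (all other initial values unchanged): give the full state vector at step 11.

Answer: [429, 121, 136, 37, 316]
Key observation: This trace re-runs the system from the modified initial state.

Derivation:
t=0: [375, 313, 324, 176, 132]
t=1: [171, 49, 42, 396, 366]
t=2: [411, 157, 140, 226, 150]
t=3: [289, 456, 413, 297, 438]
t=4: [116, 381, 273, 95, 336]
t=5: [325, 185, 150, 271, 71]
t=6: [51, 380, 418, 162, 218]
t=7: [173, 195, 292, 443, 302]
t=8: [413, 357, 112, 352, 86]
t=9: [269, 127, 317, 114, 251]
t=10: [163, 355, 41, 322, 208]
t=11: [429, 121, 136, 37, 316]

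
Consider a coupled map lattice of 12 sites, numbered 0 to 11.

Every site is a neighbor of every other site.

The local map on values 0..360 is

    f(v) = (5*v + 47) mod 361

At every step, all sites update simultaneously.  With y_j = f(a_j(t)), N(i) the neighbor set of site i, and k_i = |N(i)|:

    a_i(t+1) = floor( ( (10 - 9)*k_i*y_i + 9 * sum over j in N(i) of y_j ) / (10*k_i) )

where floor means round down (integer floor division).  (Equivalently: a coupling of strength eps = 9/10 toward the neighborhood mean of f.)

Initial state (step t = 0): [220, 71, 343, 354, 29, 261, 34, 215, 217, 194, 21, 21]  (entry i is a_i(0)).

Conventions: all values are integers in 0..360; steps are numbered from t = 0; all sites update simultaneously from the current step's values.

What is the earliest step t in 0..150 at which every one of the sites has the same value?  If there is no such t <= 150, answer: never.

Simulating step by step:
t=0: [220, 71, 343, 354, 29, 261, 34, 215, 217, 194, 21, 21]  (not all equal)
t=1: [148, 148, 153, 147, 150, 152, 151, 147, 148, 152, 150, 150]  (not all equal)
t=2: [73, 73, 73, 73, 73, 73, 73, 73, 73, 73, 73, 73]  (all equal)

Answer: 2
Key observation: Synchronization is absorbing here: once all sites are equal they stay equal, and step 2 is the first all-equal step.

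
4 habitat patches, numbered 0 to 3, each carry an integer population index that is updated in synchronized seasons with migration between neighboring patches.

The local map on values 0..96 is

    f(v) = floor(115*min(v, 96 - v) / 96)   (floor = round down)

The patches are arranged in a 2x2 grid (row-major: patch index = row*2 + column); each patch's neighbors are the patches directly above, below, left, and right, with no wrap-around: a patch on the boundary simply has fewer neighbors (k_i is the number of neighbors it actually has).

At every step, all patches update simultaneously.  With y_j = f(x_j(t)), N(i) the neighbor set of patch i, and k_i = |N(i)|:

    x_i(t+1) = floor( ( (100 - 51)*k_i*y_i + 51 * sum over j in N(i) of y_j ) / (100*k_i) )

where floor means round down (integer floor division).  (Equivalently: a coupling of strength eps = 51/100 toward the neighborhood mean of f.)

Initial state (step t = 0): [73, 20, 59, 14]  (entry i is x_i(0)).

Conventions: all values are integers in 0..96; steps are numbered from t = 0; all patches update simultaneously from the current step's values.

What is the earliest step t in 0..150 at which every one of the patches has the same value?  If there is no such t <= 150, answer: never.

Answer: 6
Key observation: Synchronization is absorbing here: once all patches are equal they stay equal, and step 6 is the first all-equal step.

Derivation:
t=0: [73, 20, 59, 14]  (not all equal)
t=1: [30, 22, 32, 24]  (not all equal)
t=2: [33, 28, 34, 30]  (not all equal)
t=3: [37, 35, 38, 35]  (not all equal)
t=4: [43, 41, 43, 42]  (not all equal)
t=5: [50, 49, 50, 50]  (not all equal)
t=6: [55, 55, 55, 55]  (all equal)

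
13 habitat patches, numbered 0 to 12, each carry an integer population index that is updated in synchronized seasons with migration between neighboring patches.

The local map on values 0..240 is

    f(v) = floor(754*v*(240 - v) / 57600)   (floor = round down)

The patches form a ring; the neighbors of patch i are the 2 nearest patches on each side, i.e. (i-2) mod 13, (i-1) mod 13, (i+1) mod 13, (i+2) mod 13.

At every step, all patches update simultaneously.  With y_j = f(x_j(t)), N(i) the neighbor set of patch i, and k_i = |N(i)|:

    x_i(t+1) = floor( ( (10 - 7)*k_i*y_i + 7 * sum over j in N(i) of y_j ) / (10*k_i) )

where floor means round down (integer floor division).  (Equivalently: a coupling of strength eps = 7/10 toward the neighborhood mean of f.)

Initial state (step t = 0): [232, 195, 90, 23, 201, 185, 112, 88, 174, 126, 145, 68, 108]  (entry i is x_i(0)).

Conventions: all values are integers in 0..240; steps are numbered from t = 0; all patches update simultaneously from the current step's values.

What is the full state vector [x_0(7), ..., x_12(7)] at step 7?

Simulating step by step:
t=0: [232, 195, 90, 23, 201, 185, 112, 88, 174, 126, 145, 68, 108]
t=1: [117, 113, 106, 111, 128, 132, 154, 167, 172, 171, 172, 147, 138]
t=2: [184, 186, 186, 186, 184, 179, 171, 164, 157, 158, 162, 172, 178]
t=3: [138, 133, 132, 133, 137, 144, 152, 160, 164, 164, 160, 153, 145]
t=4: [182, 184, 185, 184, 182, 178, 173, 169, 166, 166, 169, 173, 178]
t=5: [139, 136, 135, 136, 139, 144, 150, 154, 157, 157, 154, 150, 144]
t=6: [181, 183, 184, 183, 181, 179, 176, 173, 172, 172, 173, 176, 179]
t=7: [139, 137, 136, 137, 139, 142, 146, 149, 151, 151, 149, 146, 142]

Answer: [139, 137, 136, 137, 139, 142, 146, 149, 151, 151, 149, 146, 142]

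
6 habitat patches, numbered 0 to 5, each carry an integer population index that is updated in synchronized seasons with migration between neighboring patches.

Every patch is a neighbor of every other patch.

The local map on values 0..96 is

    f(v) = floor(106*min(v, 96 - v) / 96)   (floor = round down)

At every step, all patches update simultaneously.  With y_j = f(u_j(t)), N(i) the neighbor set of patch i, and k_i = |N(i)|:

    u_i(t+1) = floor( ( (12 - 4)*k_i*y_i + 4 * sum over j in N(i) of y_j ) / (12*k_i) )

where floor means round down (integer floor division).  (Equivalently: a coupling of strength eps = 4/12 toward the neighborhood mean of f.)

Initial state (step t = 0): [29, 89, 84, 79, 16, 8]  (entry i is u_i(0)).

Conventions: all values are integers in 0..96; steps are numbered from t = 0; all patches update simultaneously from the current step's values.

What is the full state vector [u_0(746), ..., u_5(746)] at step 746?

Simulating step by step:
t=0: [29, 89, 84, 79, 16, 8]
t=1: [25, 10, 14, 17, 16, 11]
t=2: [22, 13, 15, 17, 16, 13]
t=3: [21, 15, 16, 17, 17, 15]
t=4: [21, 16, 17, 18, 18, 16]
t=5: [21, 17, 18, 18, 18, 17]
t=6: [21, 18, 19, 19, 19, 18]
t=7: [21, 19, 20, 20, 20, 19]
t=8: [22, 20, 21, 21, 21, 20]
t=9: [23, 22, 22, 22, 22, 22]
t=10: [24, 24, 24, 24, 24, 24]
t=11: [26, 26, 26, 26, 26, 26]
t=12: [28, 28, 28, 28, 28, 28]
t=13: [30, 30, 30, 30, 30, 30]
t=14: [33, 33, 33, 33, 33, 33]
t=15: [36, 36, 36, 36, 36, 36]
t=16: [39, 39, 39, 39, 39, 39]
t=17: [43, 43, 43, 43, 43, 43]
t=18: [47, 47, 47, 47, 47, 47]
t=19: [51, 51, 51, 51, 51, 51]
t=20: [49, 49, 49, 49, 49, 49]
t=21: [51, 51, 51, 51, 51, 51]

Answer: [49, 49, 49, 49, 49, 49]
Key observation: The state at step 19, [51, 51, 51, 51, 51, 51], reappears at step 21: the system is in a cycle of period 2 from step 19 on.  Therefore the state at step 746 equals the state at step 19 + ((746 - 19) mod 2) = 20, which is [49, 49, 49, 49, 49, 49].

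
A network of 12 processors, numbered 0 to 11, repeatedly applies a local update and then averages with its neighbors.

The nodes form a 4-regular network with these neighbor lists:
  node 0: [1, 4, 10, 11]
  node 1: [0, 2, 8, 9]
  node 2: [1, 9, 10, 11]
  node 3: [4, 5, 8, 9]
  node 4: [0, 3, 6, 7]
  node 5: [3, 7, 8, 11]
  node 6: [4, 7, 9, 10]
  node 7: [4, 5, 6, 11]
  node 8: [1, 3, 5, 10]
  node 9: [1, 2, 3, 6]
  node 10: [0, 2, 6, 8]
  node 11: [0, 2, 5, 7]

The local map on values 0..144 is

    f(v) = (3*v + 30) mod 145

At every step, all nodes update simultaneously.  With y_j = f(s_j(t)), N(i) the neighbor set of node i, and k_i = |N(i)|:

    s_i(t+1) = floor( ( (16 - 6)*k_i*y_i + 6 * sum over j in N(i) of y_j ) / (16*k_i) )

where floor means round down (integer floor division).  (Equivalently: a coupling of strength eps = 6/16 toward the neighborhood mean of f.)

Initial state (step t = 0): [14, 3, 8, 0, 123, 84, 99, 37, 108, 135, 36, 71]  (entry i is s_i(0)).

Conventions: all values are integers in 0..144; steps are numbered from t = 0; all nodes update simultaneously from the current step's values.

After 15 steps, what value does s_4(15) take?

Answer: s_4(15) = 97

Derivation:
t=0: [14, 3, 8, 0, 123, 84, 99, 37, 108, 135, 36, 71]
t=1: [81, 42, 59, 47, 94, 116, 59, 123, 72, 15, 107, 99]
t=2: [92, 41, 56, 43, 44, 80, 63, 87, 80, 61, 71, 59]
t=3: [27, 29, 55, 40, 20, 97, 63, 26, 101, 56, 86, 57]
t=4: [107, 97, 65, 23, 84, 39, 83, 91, 54, 56, 115, 63]
t=5: [68, 41, 72, 84, 114, 23, 110, 40, 49, 65, 83, 60]
t=6: [82, 33, 90, 113, 79, 84, 71, 32, 55, 79, 111, 68]
t=7: [120, 109, 44, 89, 116, 117, 102, 120, 70, 105, 72, 93]
t=8: [88, 66, 33, 35, 78, 77, 61, 85, 84, 47, 87, 40]
t=9: [22, 79, 91, 121, 106, 111, 69, 116, 117, 55, 32, 39]
t=10: [88, 99, 36, 89, 71, 72, 87, 76, 96, 62, 106, 26]
t=11: [30, 45, 111, 32, 72, 87, 32, 99, 36, 61, 52, 100]
t=12: [93, 49, 61, 107, 101, 32, 101, 48, 103, 74, 68, 46]
t=13: [29, 42, 66, 68, 41, 93, 52, 40, 59, 86, 72, 37]
t=14: [97, 44, 89, 77, 28, 39, 49, 22, 59, 110, 91, 109]
t=15: [39, 26, 20, 95, 97, 33, 47, 80, 52, 59, 20, 54]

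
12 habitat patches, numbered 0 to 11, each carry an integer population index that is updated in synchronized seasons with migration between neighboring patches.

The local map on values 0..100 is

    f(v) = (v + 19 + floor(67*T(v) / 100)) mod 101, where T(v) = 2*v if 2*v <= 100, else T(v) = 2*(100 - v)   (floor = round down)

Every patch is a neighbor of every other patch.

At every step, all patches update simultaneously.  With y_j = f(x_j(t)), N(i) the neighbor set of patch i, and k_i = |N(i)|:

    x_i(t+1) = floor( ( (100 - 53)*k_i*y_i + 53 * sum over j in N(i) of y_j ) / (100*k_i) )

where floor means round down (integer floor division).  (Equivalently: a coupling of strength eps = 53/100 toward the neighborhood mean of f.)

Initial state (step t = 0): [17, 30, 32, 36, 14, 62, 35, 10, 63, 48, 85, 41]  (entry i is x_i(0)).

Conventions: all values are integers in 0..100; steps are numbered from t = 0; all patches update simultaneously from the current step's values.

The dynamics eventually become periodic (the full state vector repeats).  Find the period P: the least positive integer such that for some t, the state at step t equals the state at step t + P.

Simulating step by step:
t=0: [17, 30, 32, 36, 14, 62, 35, 10, 63, 48, 85, 41]
t=1: [51, 64, 66, 27, 48, 39, 69, 44, 39, 39, 36, 32]
t=2: [32, 30, 30, 52, 30, 21, 29, 26, 21, 21, 18, 57]
t=3: [80, 78, 78, 55, 78, 69, 77, 74, 69, 69, 66, 54]
t=4: [25, 26, 26, 29, 26, 27, 26, 26, 27, 27, 28, 29]
t=5: [79, 80, 80, 83, 80, 81, 80, 80, 81, 81, 82, 83]
t=6: [24, 23, 23, 23, 23, 23, 23, 23, 23, 23, 23, 23]
t=7: [73, 72, 72, 72, 72, 72, 72, 72, 72, 72, 72, 72]
t=8: [27, 27, 27, 27, 27, 27, 27, 27, 27, 27, 27, 27]
t=9: [82, 82, 82, 82, 82, 82, 82, 82, 82, 82, 82, 82]
t=10: [24, 24, 24, 24, 24, 24, 24, 24, 24, 24, 24, 24]
t=11: [75, 75, 75, 75, 75, 75, 75, 75, 75, 75, 75, 75]
t=12: [26, 26, 26, 26, 26, 26, 26, 26, 26, 26, 26, 26]
t=13: [79, 79, 79, 79, 79, 79, 79, 79, 79, 79, 79, 79]
t=14: [25, 25, 25, 25, 25, 25, 25, 25, 25, 25, 25, 25]
t=15: [77, 77, 77, 77, 77, 77, 77, 77, 77, 77, 77, 77]
t=16: [25, 25, 25, 25, 25, 25, 25, 25, 25, 25, 25, 25]

Answer: 2
Key observation: The state at step 14, [25, 25, 25, 25, 25, 25, 25, 25, 25, 25, 25, 25], reappears at step 16 — and no state repeats earlier — so the cycle the system enters has period 2.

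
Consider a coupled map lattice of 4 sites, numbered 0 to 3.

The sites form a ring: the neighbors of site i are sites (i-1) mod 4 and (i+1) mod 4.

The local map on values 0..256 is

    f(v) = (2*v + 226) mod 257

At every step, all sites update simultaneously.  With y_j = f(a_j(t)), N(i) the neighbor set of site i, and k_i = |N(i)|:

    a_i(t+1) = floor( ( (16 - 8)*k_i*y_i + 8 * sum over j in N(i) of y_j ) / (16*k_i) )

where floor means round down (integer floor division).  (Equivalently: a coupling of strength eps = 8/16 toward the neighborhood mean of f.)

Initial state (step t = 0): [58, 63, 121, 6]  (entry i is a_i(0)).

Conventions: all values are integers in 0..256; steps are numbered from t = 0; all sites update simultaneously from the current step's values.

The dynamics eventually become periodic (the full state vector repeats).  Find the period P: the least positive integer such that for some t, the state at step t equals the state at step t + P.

Answer: 12
Key observation: The state at step 26, [36, 97, 100, 39], reappears at step 38 — and no state repeats earlier — so the cycle the system enters has period 12.

Derivation:
t=0: [58, 63, 121, 6]
t=1: [125, 121, 188, 193]
t=2: [186, 182, 121, 125]
t=3: [115, 111, 179, 183]
t=4: [166, 162, 102, 106]
t=5: [76, 72, 140, 144]
t=6: [88, 149, 152, 92]
t=7: [113, 45, 48, 116]
t=8: [162, 94, 97, 165]
t=9: [67, 128, 131, 70]
t=10: [135, 196, 199, 138]
t=11: [206, 139, 142, 209]
t=12: [156, 217, 220, 159]
t=13: [56, 117, 120, 59]
t=14: [113, 174, 177, 116]
t=15: [162, 95, 98, 165]
t=16: [68, 129, 132, 71]
t=17: [137, 198, 201, 140]
t=18: [210, 143, 146, 213]
t=19: [164, 161, 100, 103]
t=20: [72, 69, 136, 139]
t=21: [145, 142, 209, 212]
t=22: [98, 159, 162, 101]
t=23: [132, 65, 68, 135]
t=24: [201, 134, 137, 204]
t=25: [146, 207, 210, 149]
t=26: [36, 97, 100, 39]
t=27: [73, 134, 137, 76]
t=28: [147, 208, 211, 150]
t=29: [38, 99, 102, 41]
t=30: [77, 138, 141, 80]
t=31: [155, 216, 219, 158]
t=32: [54, 115, 118, 57]
t=33: [109, 170, 173, 112]
t=34: [154, 87, 90, 157]
t=35: [52, 113, 116, 55]
t=36: [105, 166, 169, 108]
t=37: [146, 79, 82, 149]
t=38: [36, 97, 100, 39]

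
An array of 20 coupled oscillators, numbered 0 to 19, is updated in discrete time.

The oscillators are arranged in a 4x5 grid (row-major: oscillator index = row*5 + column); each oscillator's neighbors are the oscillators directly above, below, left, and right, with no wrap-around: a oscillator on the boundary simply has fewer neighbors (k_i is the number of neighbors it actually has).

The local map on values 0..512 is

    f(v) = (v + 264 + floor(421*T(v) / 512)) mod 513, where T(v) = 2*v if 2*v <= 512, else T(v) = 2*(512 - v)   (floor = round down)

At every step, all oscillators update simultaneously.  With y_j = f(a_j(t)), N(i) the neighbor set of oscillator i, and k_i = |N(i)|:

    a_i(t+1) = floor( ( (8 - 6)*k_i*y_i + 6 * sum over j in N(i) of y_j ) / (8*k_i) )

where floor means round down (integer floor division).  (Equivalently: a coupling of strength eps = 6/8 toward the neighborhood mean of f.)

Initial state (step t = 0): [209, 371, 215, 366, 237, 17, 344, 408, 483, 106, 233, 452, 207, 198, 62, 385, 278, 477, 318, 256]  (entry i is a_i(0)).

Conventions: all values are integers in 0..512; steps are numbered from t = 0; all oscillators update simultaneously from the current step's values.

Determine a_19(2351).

Simulating step by step:
t=0: [209, 371, 215, 366, 237, 17, 344, 408, 483, 106, 233, 452, 207, 198, 62, 385, 278, 477, 318, 256]
t=1: [323, 336, 339, 333, 239, 337, 335, 320, 256, 279, 330, 346, 297, 329, 290, 378, 335, 346, 343, 412]
t=2: [377, 377, 378, 390, 392, 379, 376, 392, 398, 407, 368, 380, 382, 396, 381, 371, 366, 379, 361, 373]
t=3: [349, 349, 345, 341, 336, 350, 347, 343, 336, 338, 351, 351, 343, 344, 341, 355, 351, 352, 349, 353]
t=4: [367, 368, 370, 373, 374, 367, 368, 371, 373, 375, 365, 367, 369, 371, 371, 365, 365, 367, 367, 369]
t=5: [355, 355, 353, 352, 351, 356, 355, 353, 352, 351, 356, 356, 354, 353, 353, 357, 356, 356, 355, 354]
t=6: [363, 364, 365, 365, 366, 363, 363, 364, 365, 365, 362, 363, 364, 364, 365, 362, 362, 363, 364, 364]
t=7: [358, 358, 357, 357, 357, 359, 358, 357, 357, 357, 359, 358, 358, 357, 357, 359, 359, 358, 358, 357]
t=8: [361, 362, 362, 362, 362, 361, 361, 362, 362, 362, 361, 361, 362, 362, 362, 361, 361, 361, 362, 362]
t=9: [359, 359, 359, 359, 359, 360, 359, 359, 359, 359, 360, 359, 359, 359, 359, 360, 360, 359, 359, 359]
t=10: [360, 361, 361, 361, 361, 360, 360, 361, 361, 361, 360, 360, 361, 361, 361, 360, 360, 360, 361, 361]
t=11: [360, 360, 360, 360, 360, 360, 360, 360, 360, 360, 360, 360, 360, 360, 360, 360, 360, 360, 360, 360]
t=12: [360, 360, 360, 360, 360, 360, 360, 360, 360, 360, 360, 360, 360, 360, 360, 360, 360, 360, 360, 360]

Answer: a_19(2351) = 360
Key observation: The state at step 11, [360, 360, 360, 360, 360, 360, 360, 360, 360, 360, 360, 360, 360, 360, 360, 360, 360, 360, 360, 360], reappears at step 12: the system is in a cycle of period 1 from step 11 on.  Therefore the state at step 2351 equals the state at step 11 + ((2351 - 11) mod 1) = 11, which is [360, 360, 360, 360, 360, 360, 360, 360, 360, 360, 360, 360, 360, 360, 360, 360, 360, 360, 360, 360].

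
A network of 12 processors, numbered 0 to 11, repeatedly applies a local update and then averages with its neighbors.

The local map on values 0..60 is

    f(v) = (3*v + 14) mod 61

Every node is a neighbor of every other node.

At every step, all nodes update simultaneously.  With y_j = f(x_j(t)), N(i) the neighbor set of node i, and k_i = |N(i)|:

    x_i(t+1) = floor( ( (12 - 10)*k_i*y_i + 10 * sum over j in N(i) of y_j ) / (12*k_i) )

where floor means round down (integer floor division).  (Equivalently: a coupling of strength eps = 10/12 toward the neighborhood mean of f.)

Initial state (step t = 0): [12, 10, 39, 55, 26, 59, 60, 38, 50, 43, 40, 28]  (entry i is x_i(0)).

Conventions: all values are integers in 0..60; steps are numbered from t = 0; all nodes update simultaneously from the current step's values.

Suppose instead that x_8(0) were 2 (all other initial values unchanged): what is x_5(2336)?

Simulating step by step:
t=0: [12, 10, 39, 55, 26, 59, 60, 38, 2, 43, 40, 28]
t=1: [27, 27, 24, 28, 26, 23, 24, 23, 25, 25, 24, 26]
t=2: [29, 29, 28, 29, 28, 27, 28, 27, 28, 28, 28, 28]
t=3: [37, 37, 37, 37, 37, 36, 37, 36, 37, 37, 37, 37]
t=4: [2, 2, 2, 2, 2, 2, 2, 2, 2, 2, 2, 2]
t=5: [20, 20, 20, 20, 20, 20, 20, 20, 20, 20, 20, 20]
t=6: [13, 13, 13, 13, 13, 13, 13, 13, 13, 13, 13, 13]
t=7: [53, 53, 53, 53, 53, 53, 53, 53, 53, 53, 53, 53]
t=8: [51, 51, 51, 51, 51, 51, 51, 51, 51, 51, 51, 51]
t=9: [45, 45, 45, 45, 45, 45, 45, 45, 45, 45, 45, 45]
t=10: [27, 27, 27, 27, 27, 27, 27, 27, 27, 27, 27, 27]
t=11: [34, 34, 34, 34, 34, 34, 34, 34, 34, 34, 34, 34]
t=12: [55, 55, 55, 55, 55, 55, 55, 55, 55, 55, 55, 55]
t=13: [57, 57, 57, 57, 57, 57, 57, 57, 57, 57, 57, 57]
t=14: [2, 2, 2, 2, 2, 2, 2, 2, 2, 2, 2, 2]

Answer: x_5(2336) = 13
Key observation: The state at step 4, [2, 2, 2, 2, 2, 2, 2, 2, 2, 2, 2, 2], reappears at step 14: the system is in a cycle of period 10 from step 4 on.  Therefore the state at step 2336 equals the state at step 4 + ((2336 - 4) mod 10) = 6, which is [13, 13, 13, 13, 13, 13, 13, 13, 13, 13, 13, 13].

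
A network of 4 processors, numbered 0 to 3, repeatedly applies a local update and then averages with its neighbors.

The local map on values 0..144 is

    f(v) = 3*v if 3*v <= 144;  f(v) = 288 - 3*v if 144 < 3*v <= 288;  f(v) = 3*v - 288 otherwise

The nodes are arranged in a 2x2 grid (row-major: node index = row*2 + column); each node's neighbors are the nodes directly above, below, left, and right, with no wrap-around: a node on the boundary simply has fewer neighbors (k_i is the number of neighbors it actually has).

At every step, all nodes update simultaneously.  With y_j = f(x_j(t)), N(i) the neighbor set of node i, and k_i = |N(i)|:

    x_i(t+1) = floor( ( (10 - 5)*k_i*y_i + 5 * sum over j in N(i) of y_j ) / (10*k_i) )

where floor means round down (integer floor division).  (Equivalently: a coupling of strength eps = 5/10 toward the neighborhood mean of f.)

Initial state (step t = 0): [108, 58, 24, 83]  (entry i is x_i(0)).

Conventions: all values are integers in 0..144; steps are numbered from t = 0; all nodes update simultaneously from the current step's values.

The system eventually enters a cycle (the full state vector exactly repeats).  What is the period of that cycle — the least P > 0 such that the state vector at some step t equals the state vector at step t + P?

Answer: 2
Key observation: The state at step 25, [108, 108, 108, 108], reappears at step 27 — and no state repeats earlier — so the cycle the system enters has period 2.

Derivation:
t=0: [108, 58, 24, 83]
t=1: [64, 75, 54, 66]
t=2: [95, 78, 109, 92]
t=3: [24, 30, 23, 29]
t=4: [75, 84, 74, 83]
t=5: [57, 43, 58, 45]
t=6: [119, 127, 120, 128]
t=7: [75, 87, 77, 89]
t=8: [52, 34, 49, 31]
t=9: [126, 107, 126, 107]
t=10: [75, 47, 75, 47]
t=11: [82, 121, 82, 121]
t=12: [50, 66, 50, 66]
t=13: [126, 102, 126, 102]
t=14: [72, 36, 72, 36]
t=15: [81, 99, 81, 99]
t=16: [36, 18, 36, 18]
t=17: [94, 67, 94, 67]
t=18: [26, 66, 26, 66]
t=19: [81, 87, 81, 87]
t=20: [40, 31, 40, 31]
t=21: [113, 99, 113, 99]
t=22: [40, 19, 40, 19]
t=23: [104, 72, 104, 72]
t=24: [36, 60, 36, 60]
t=25: [108, 108, 108, 108]
t=26: [36, 36, 36, 36]
t=27: [108, 108, 108, 108]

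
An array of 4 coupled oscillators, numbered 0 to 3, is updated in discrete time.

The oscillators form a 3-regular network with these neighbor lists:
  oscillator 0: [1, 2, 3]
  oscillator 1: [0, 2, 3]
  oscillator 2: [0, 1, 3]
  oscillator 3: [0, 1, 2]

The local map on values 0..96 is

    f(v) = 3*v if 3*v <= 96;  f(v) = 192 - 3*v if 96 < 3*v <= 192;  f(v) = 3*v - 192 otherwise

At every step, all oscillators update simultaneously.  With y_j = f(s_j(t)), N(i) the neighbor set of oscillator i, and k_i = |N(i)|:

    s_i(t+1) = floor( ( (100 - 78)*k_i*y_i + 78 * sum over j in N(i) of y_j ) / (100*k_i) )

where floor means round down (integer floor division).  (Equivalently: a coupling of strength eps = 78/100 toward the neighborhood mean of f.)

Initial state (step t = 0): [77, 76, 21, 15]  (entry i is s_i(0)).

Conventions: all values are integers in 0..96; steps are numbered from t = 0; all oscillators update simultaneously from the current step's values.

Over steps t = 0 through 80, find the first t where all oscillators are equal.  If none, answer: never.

Answer: 2
Key observation: Synchronization is absorbing here: once all oscillators are equal they stay equal, and step 2 is the first all-equal step.

Derivation:
t=0: [77, 76, 21, 15]  (not all equal)
t=1: [46, 46, 45, 45]  (not all equal)
t=2: [55, 55, 55, 55]  (all equal)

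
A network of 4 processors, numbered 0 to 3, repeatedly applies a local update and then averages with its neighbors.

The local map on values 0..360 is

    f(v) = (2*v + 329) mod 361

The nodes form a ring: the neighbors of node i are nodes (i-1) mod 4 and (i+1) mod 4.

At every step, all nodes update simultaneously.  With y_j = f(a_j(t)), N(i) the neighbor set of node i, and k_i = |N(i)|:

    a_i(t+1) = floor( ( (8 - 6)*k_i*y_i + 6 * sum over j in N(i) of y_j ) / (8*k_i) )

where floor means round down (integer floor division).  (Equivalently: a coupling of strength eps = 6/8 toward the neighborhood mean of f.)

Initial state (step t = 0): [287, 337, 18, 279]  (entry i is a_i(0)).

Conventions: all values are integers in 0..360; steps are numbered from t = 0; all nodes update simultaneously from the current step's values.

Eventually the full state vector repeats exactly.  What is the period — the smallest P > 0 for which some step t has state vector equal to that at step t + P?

Simulating step by step:
t=0: [287, 337, 18, 279]
t=1: [212, 139, 168, 110]
t=2: [170, 187, 238, 172]
t=3: [322, 232, 266, 224]
t=4: [110, 164, 82, 160]
t=5: [266, 194, 252, 192]
t=6: [300, 182, 293, 181]
t=7: [300, 233, 296, 232]
t=8: [105, 170, 103, 170]
t=9: [275, 209, 274, 209]
t=10: [58, 123, 57, 123]
t=11: [181, 115, 181, 115]
t=12: [231, 297, 231, 297]
t=13: [168, 102, 168, 102]
t=14: [205, 271, 205, 271]
t=15: [116, 50, 116, 50]
t=16: [101, 167, 101, 167]
t=17: [269, 203, 269, 203]
t=18: [46, 112, 46, 112]
t=19: [159, 93, 159, 93]
t=20: [187, 253, 187, 253]
t=21: [170, 284, 170, 284]
t=22: [208, 274, 208, 274]
t=23: [122, 56, 122, 56]
t=24: [113, 179, 113, 179]
t=25: [293, 227, 293, 227]
t=26: [94, 160, 94, 160]
t=27: [255, 189, 255, 189]
t=28: [288, 174, 288, 174]
t=29: [282, 216, 282, 216]
t=30: [72, 138, 72, 138]
t=31: [211, 145, 211, 145]
t=32: [200, 86, 200, 86]
t=33: [106, 40, 106, 40]
t=34: [81, 147, 81, 147]
t=35: [229, 163, 229, 163]
t=36: [236, 122, 236, 122]
t=37: [178, 112, 178, 112]
t=38: [225, 291, 225, 291]
t=39: [156, 90, 156, 90]
t=40: [181, 247, 181, 247]
t=41: [158, 272, 158, 272]
t=42: [184, 250, 184, 250]
t=43: [164, 278, 164, 278]
t=44: [196, 262, 196, 262]
t=45: [188, 302, 188, 302]
t=46: [244, 310, 244, 310]
t=47: [194, 128, 194, 128]
t=48: [257, 323, 257, 323]
t=49: [220, 154, 220, 154]
t=50: [218, 104, 218, 104]
t=51: [142, 76, 142, 76]
t=52: [153, 219, 153, 219]
t=53: [102, 216, 102, 216]
t=54: [72, 138, 72, 138]

Answer: 24
Key observation: The state at step 30, [72, 138, 72, 138], reappears at step 54 — and no state repeats earlier — so the cycle the system enters has period 24.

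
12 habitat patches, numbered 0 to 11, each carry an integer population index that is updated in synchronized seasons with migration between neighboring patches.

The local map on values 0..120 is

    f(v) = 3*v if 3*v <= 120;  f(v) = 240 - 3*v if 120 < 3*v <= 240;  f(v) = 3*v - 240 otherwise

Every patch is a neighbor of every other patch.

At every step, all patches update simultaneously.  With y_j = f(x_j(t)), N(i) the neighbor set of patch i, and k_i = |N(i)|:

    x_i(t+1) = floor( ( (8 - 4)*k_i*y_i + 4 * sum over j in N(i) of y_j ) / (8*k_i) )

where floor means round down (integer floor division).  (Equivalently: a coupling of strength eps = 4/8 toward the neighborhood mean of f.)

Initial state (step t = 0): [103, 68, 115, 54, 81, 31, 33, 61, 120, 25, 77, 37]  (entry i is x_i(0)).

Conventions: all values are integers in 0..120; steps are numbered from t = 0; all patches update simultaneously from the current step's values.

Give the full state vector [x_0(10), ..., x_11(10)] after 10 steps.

Answer: [50, 21, 45, 45, 50, 29, 24, 36, 33, 40, 21, 41]

Derivation:
t=0: [103, 68, 115, 54, 81, 31, 33, 61, 120, 25, 77, 37]
t=1: [70, 55, 86, 74, 40, 81, 83, 64, 93, 72, 42, 89]
t=2: [37, 57, 32, 32, 78, 25, 27, 45, 41, 34, 75, 36]
t=3: [95, 75, 88, 88, 47, 78, 81, 92, 97, 90, 51, 93]
t=4: [41, 27, 31, 31, 65, 23, 22, 37, 44, 34, 60, 38]
t=5: [101, 84, 90, 90, 68, 79, 78, 98, 97, 94, 75, 99]
t=6: [46, 23, 31, 31, 34, 19, 20, 42, 41, 37, 24, 44]
t=7: [96, 81, 92, 92, 96, 75, 77, 101, 103, 100, 82, 99]
t=8: [42, 21, 36, 36, 42, 27, 24, 49, 51, 47, 23, 46]
t=9: [102, 79, 99, 99, 102, 87, 83, 92, 90, 95, 81, 96]
t=10: [50, 21, 45, 45, 50, 29, 24, 36, 33, 40, 21, 41]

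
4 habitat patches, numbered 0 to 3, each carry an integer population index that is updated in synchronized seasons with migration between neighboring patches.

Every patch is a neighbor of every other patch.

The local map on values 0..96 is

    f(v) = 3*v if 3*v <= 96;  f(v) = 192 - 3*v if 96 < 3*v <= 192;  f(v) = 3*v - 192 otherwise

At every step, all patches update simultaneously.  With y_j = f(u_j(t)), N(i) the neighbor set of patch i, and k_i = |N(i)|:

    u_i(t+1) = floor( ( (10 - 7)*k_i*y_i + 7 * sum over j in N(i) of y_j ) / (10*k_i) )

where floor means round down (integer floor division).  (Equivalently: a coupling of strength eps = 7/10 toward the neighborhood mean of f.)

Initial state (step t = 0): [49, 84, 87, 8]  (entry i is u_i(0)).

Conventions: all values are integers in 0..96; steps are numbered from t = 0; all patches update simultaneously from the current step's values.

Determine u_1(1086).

Answer: u_1(1086) = 30
Key observation: The state at step 4, [18, 18, 18, 18], reappears at step 12: the system is in a cycle of period 8 from step 4 on.  Therefore the state at step 1086 equals the state at step 4 + ((1086 - 4) mod 8) = 6, which is [30, 30, 30, 30].

Derivation:
t=0: [49, 84, 87, 8]
t=1: [49, 50, 50, 47]
t=2: [45, 44, 44, 45]
t=3: [58, 58, 58, 58]
t=4: [18, 18, 18, 18]
t=5: [54, 54, 54, 54]
t=6: [30, 30, 30, 30]
t=7: [90, 90, 90, 90]
t=8: [78, 78, 78, 78]
t=9: [42, 42, 42, 42]
t=10: [66, 66, 66, 66]
t=11: [6, 6, 6, 6]
t=12: [18, 18, 18, 18]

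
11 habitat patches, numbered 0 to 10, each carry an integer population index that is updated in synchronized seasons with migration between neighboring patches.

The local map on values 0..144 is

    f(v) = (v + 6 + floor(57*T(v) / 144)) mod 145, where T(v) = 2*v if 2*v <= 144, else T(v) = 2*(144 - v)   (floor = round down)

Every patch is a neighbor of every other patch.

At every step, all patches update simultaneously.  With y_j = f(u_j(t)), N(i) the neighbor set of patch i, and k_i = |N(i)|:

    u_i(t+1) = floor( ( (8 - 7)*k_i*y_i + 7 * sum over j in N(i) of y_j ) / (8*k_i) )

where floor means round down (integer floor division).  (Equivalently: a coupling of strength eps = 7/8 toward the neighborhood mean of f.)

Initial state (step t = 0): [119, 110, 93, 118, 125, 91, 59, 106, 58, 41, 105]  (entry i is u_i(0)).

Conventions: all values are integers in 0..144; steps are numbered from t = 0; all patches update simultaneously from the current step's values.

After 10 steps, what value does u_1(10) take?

Answer: u_1(10) = 13

Derivation:
t=0: [119, 110, 93, 118, 125, 91, 59, 106, 58, 41, 105]
t=1: [118, 118, 118, 118, 112, 118, 117, 118, 116, 115, 118]
t=2: [143, 143, 143, 143, 143, 143, 143, 143, 143, 143, 143]
t=3: [4, 4, 4, 4, 4, 4, 4, 4, 4, 4, 4]
t=4: [13, 13, 13, 13, 13, 13, 13, 13, 13, 13, 13]
t=5: [29, 29, 29, 29, 29, 29, 29, 29, 29, 29, 29]
t=6: [57, 57, 57, 57, 57, 57, 57, 57, 57, 57, 57]
t=7: [108, 108, 108, 108, 108, 108, 108, 108, 108, 108, 108]
t=8: [142, 142, 142, 142, 142, 142, 142, 142, 142, 142, 142]
t=9: [4, 4, 4, 4, 4, 4, 4, 4, 4, 4, 4]
t=10: [13, 13, 13, 13, 13, 13, 13, 13, 13, 13, 13]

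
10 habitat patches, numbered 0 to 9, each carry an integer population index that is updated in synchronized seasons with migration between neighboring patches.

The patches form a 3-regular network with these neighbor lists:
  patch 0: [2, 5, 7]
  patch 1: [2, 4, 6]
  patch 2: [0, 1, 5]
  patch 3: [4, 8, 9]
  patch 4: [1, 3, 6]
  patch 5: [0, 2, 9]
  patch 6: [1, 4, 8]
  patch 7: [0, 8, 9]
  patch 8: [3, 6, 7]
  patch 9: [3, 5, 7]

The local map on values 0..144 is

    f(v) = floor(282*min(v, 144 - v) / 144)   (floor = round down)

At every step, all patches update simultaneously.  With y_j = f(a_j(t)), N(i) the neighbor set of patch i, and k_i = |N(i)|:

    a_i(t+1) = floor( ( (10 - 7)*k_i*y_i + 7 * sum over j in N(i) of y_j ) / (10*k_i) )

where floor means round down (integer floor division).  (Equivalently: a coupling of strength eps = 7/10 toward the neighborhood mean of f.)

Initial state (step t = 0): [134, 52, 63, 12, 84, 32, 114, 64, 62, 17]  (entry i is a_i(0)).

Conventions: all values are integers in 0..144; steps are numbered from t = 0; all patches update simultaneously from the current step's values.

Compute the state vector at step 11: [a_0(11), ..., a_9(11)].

Simulating step by step:
t=0: [134, 52, 63, 12, 84, 32, 114, 64, 62, 17]
t=1: [78, 99, 79, 70, 77, 59, 96, 77, 84, 58]
t=2: [125, 108, 115, 125, 113, 120, 106, 123, 119, 123]
t=3: [44, 65, 52, 45, 60, 45, 63, 41, 49, 41]
t=4: [88, 117, 100, 94, 113, 88, 116, 84, 96, 83]
t=5: [105, 62, 88, 92, 65, 105, 64, 110, 90, 111]
t=6: [81, 120, 96, 99, 119, 80, 119, 76, 99, 75]
t=7: [119, 58, 97, 89, 57, 119, 57, 120, 89, 121]
t=8: [58, 107, 76, 93, 110, 57, 110, 60, 93, 60]
t=9: [118, 83, 108, 95, 75, 118, 75, 111, 95, 111]
t=10: [57, 115, 72, 97, 121, 57, 121, 67, 97, 67]
t=11: [122, 70, 107, 90, 58, 122, 58, 117, 90, 117]

Answer: [122, 70, 107, 90, 58, 122, 58, 117, 90, 117]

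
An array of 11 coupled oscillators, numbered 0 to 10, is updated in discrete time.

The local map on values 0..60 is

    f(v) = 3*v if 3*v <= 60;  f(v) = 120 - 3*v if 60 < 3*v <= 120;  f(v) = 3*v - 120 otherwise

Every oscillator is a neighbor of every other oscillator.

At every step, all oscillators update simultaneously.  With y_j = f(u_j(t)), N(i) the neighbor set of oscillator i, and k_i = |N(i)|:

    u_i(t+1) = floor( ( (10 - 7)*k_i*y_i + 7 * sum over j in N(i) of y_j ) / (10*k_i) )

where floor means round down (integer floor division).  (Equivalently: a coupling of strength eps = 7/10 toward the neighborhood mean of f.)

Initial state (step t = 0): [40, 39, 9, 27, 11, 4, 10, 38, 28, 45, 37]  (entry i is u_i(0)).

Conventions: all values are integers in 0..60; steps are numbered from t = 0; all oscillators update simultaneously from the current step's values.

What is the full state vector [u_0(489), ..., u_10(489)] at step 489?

Answer: [46, 46, 47, 47, 47, 47, 47, 47, 47, 47, 47]
Key observation: The state at step 10, [19, 19, 20, 20, 20, 20, 20, 20, 20, 20, 20], reappears at step 14: the system is in a cycle of period 4 from step 10 on.  Therefore the state at step 489 equals the state at step 10 + ((489 - 10) mod 4) = 13, which is [46, 46, 47, 47, 47, 47, 47, 47, 47, 47, 47].

Derivation:
t=0: [40, 39, 9, 27, 11, 4, 10, 38, 28, 45, 37]
t=1: [14, 15, 20, 23, 22, 17, 21, 16, 22, 18, 16]
t=2: [49, 49, 53, 51, 51, 51, 52, 50, 51, 51, 50]
t=3: [30, 30, 33, 32, 32, 32, 33, 31, 32, 32, 31]
t=4: [26, 26, 24, 24, 24, 24, 24, 25, 24, 24, 25]
t=5: [45, 45, 46, 46, 46, 46, 46, 46, 46, 46, 46]
t=6: [16, 16, 17, 17, 17, 17, 17, 17, 17, 17, 17]
t=7: [49, 49, 50, 50, 50, 50, 50, 50, 50, 50, 50]
t=8: [28, 28, 29, 29, 29, 29, 29, 29, 29, 29, 29]
t=9: [34, 34, 33, 33, 33, 33, 33, 33, 33, 33, 33]
t=10: [19, 19, 20, 20, 20, 20, 20, 20, 20, 20, 20]
t=11: [58, 58, 59, 59, 59, 59, 59, 59, 59, 59, 59]
t=12: [55, 55, 56, 56, 56, 56, 56, 56, 56, 56, 56]
t=13: [46, 46, 47, 47, 47, 47, 47, 47, 47, 47, 47]
t=14: [19, 19, 20, 20, 20, 20, 20, 20, 20, 20, 20]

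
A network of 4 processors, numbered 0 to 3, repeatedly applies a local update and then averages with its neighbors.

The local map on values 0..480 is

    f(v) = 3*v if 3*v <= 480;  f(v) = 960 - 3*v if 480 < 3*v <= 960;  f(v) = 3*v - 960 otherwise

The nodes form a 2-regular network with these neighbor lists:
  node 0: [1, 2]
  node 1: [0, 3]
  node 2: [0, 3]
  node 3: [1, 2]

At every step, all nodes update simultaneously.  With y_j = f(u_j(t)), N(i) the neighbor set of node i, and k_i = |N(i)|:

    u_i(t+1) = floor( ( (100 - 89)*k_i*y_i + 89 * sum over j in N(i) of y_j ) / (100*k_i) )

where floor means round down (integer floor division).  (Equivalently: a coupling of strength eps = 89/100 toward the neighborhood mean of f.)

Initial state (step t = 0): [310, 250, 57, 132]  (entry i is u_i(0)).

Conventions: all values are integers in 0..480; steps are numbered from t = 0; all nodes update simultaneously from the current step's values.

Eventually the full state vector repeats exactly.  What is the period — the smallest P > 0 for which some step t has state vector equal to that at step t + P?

Answer: 4
Key observation: The state at step 31, [300, 300, 300, 300], reappears at step 35 — and no state repeats earlier — so the cycle the system enters has period 4.

Derivation:
t=0: [310, 250, 57, 132]
t=1: [172, 212, 208, 213]
t=2: [342, 376, 377, 329]
t=3: [158, 59, 60, 153]
t=4: [211, 434, 434, 209]
t=5: [340, 331, 331, 341]
t=6: [35, 58, 58, 36]
t=7: [166, 113, 113, 166]
t=8: [352, 448, 448, 352]
t=9: [352, 127, 127, 352]
t=10: [349, 127, 127, 349]
t=11: [348, 119, 119, 348]
t=12: [326, 114, 114, 326]
t=13: [306, 53, 53, 306]
t=14: [146, 54, 54, 146]
t=15: [192, 407, 407, 192]
t=16: [274, 370, 370, 274]
t=17: [148, 139, 139, 148]
t=18: [419, 441, 441, 419]
t=19: [355, 304, 304, 355]
t=20: [54, 98, 98, 54]
t=21: [279, 176, 176, 279]
t=22: [398, 156, 156, 398]
t=23: [442, 259, 259, 442]
t=24: [203, 345, 345, 203]
t=25: [105, 320, 320, 105]
t=26: [34, 280, 280, 34]
t=27: [118, 103, 103, 118]
t=28: [313, 349, 349, 313]
t=29: [79, 28, 28, 79]
t=30: [100, 220, 220, 100]
t=31: [300, 300, 300, 300]
t=32: [60, 60, 60, 60]
t=33: [180, 180, 180, 180]
t=34: [420, 420, 420, 420]
t=35: [300, 300, 300, 300]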